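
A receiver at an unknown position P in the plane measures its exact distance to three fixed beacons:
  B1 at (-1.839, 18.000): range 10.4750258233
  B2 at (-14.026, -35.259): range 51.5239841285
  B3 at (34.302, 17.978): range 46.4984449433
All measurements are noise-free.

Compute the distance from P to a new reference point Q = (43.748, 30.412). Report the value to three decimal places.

57.682

eq1: (x + 1.839)² + (y − 18.000)² = 10.4750258233²
eq2: (x + 14.026)² + (y + 35.259)² = 51.5239841285²
eq3: (x − 34.302)² + (y − 17.978)² = 46.4984449433²
eq2−eq1, eq2−eq3 (x²,y² cancel):
  24.374·x + 106.518·y = 1432.450938
  96.656·x + 106.474·y = 552.525489
det = 24.374·106.474 − 106.518·96.656 = -7700.406532
x = (1432.450938·106.474 − 106.518·552.525489) / -7700.406532 = -12.163627
y = (24.374·552.525489 − 1432.450938·96.656) / -7700.406532 = 16.231315
|P − Q| = √((-12.163627 − 43.748)² + (16.231315 − 30.412)²) = 57.681902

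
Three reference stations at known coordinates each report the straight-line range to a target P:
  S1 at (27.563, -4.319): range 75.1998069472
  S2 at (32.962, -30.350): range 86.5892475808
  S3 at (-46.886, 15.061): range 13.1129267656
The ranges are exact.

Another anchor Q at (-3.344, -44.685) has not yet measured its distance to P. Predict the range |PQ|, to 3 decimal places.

64.142

eq1: (x − 27.563)² + (y + 4.319)² = 75.1998069472²
eq2: (x − 32.962)² + (y + 30.350)² = 86.5892475808²
eq3: (x + 46.886)² + (y − 15.061)² = 13.1129267656²
eq1−eq3, eq1−eq2 (x²,y² cancel):
  -148.898·x + 38.760·y = 7129.820104
  10.798·x − 52.062·y = -613.443618
det = -148.898·-52.062 − 38.760·10.798 = 7333.397196
x = (7129.820104·-52.062 − 38.760·-613.443618) / 7333.397196 = -47.374445
y = (-148.898·-613.443618 − 7129.820104·10.798) / 7333.397196 = 1.957173
|P − Q| = √((-47.374445 − -3.344)² + (1.957173 − -44.685)²) = 64.141815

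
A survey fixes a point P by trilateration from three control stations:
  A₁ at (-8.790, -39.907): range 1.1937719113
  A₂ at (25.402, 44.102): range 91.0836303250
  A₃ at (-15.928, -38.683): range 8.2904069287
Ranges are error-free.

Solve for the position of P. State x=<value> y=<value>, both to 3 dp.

eq1: (x + 8.790)² + (y + 39.907)² = 1.1937719113²
eq2: (x − 25.402)² + (y − 44.102)² = 91.0836303250²
eq3: (x + 15.928)² + (y + 38.683)² = 8.2904069287²
eq2−eq3, eq2−eq1 (x²,y² cancel):
  -82.660·x − 165.570·y = 7387.324531
  -68.384·x − 168.018·y = 7374.387363
det = -82.660·-168.018 − -165.570·-68.384 = 2566.029000
x = (7387.324531·-168.018 − -165.570·7374.387363) / 2566.029000 = -7.882287
y = (-82.660·7374.387363 − 7387.324531·-68.384) / 2566.029000 = -40.682338

x=-7.882 y=-40.682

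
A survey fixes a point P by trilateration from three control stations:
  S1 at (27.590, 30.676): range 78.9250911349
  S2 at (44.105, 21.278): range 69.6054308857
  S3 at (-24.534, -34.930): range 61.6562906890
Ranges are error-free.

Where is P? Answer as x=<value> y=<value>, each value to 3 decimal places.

eq1: (x − 27.590)² + (y − 30.676)² = 78.9250911349²
eq2: (x − 44.105)² + (y − 21.278)² = 69.6054308857²
eq3: (x + 24.534)² + (y + 34.930)² = 61.6562906890²
eq2−eq3, eq2−eq1 (x²,y² cancel):
  -137.278·x − 112.416·y = 467.435574
  -33.030·x + 18.796·y = -2080.033235
det = -137.278·18.796 − -112.416·-33.030 = -6293.377768
x = (467.435574·18.796 − -112.416·-2080.033235) / -6293.377768 = 35.758714
y = (-137.278·-2080.033235 − 467.435574·-33.030) / -6293.377768 = -47.825224

x=35.759 y=-47.825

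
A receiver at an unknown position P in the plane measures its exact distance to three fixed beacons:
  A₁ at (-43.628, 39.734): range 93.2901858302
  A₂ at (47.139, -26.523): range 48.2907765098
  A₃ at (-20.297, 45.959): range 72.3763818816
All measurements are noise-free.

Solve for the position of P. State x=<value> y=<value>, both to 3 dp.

eq1: (x + 43.628)² + (y − 39.734)² = 93.2901858302²
eq2: (x − 47.139)² + (y + 26.523)² = 48.2907765098²
eq3: (x + 20.297)² + (y − 45.959)² = 72.3763818816²
eq1−eq3, eq1−eq2 (x²,y² cancel):
  46.662·x + 12.450·y = 2506.722868
  181.534·x − 132.514·y = 5814.421386
det = 46.662·-132.514 − 12.450·181.534 = -8443.466568
x = (2506.722868·-132.514 − 12.450·5814.421386) / -8443.466568 = 47.914612
y = (46.662·5814.421386 − 2506.722868·181.534) / -8443.466568 = 21.761547

x=47.915 y=21.762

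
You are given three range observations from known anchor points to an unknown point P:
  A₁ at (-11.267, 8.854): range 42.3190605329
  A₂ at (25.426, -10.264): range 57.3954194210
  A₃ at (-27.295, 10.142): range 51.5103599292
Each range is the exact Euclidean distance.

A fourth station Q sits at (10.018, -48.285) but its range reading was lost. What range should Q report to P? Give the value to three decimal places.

eq1: (x + 11.267)² + (y − 8.854)² = 42.3190605329²
eq2: (x − 25.426)² + (y + 10.264)² = 57.3954194210²
eq3: (x + 27.295)² + (y − 10.142)² = 51.5103599292²
eq3−eq1, eq3−eq2 (x²,y² cancel):
  32.056·x − 2.576·y = 219.875712
  105.442·x − 40.812·y = -736.963007
det = 32.056·-40.812 − -2.576·105.442 = -1036.650880
x = (219.875712·-40.812 − -2.576·-736.963007) / -1036.650880 = 10.487604
y = (32.056·-736.963007 − 219.875712·105.442) / -1036.650880 = 45.153312
|P − Q| = √((10.487604 − 10.018)² + (45.153312 − -48.285)²) = 93.439492

93.439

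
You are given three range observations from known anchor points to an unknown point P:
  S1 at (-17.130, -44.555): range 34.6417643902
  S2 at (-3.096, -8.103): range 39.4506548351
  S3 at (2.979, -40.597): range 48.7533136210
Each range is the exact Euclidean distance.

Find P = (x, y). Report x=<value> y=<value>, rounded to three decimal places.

x=-40.906 y=-19.361

eq1: (x + 17.130)² + (y + 44.555)² = 34.6417643902²
eq2: (x + 3.096)² + (y + 8.103)² = 39.4506548351²
eq3: (x − 2.979)² + (y + 40.597)² = 48.7533136210²
eq2−eq1, eq2−eq3 (x²,y² cancel):
  -28.068·x − 72.904·y = 2559.643427
  12.150·x − 64.988·y = 761.215603
det = -28.068·-64.988 − -72.904·12.150 = 2709.866784
x = (2559.643427·-64.988 − -72.904·761.215603) / 2709.866784 = -40.906234
y = (-28.068·761.215603 − 2559.643427·12.150) / 2709.866784 = -19.360903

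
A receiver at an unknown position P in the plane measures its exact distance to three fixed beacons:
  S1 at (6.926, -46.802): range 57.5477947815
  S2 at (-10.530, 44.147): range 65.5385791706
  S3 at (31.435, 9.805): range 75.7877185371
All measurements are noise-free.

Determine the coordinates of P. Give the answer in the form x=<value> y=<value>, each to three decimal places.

x=-40.465 y=-14.155

eq1: (x − 6.926)² + (y + 46.802)² = 57.5477947815²
eq2: (x + 10.530)² + (y − 44.147)² = 65.5385791706²
eq3: (x − 31.435)² + (y − 9.805)² = 75.7877185371²
eq1−eq2, eq1−eq3 (x²,y² cancel):
  -34.912·x + 181.898·y = -1162.114846
  49.018·x + 113.214·y = -3586.129027
det = -34.912·113.214 − 181.898·49.018 = -12868.803332
x = (-1162.114846·113.214 − 181.898·-3586.129027) / -12868.803332 = -40.465459
y = (-34.912·-3586.129027 − -1162.114846·49.018) / -12868.803332 = -14.155433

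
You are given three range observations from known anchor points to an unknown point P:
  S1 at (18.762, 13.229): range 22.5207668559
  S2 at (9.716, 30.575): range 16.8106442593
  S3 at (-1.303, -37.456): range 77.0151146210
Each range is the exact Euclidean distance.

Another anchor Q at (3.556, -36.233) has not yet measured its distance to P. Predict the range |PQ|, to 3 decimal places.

74.260

eq1: (x − 18.762)² + (y − 13.229)² = 22.5207668559²
eq2: (x − 9.716)² + (y − 30.575)² = 16.8106442593²
eq3: (x + 1.303)² + (y + 37.456)² = 77.0151146210²
eq3−eq2, eq3−eq1 (x²,y² cancel):
  22.038·x + 136.062·y = 5273.311656
  40.130·x + 101.370·y = 4546.512280
det = 22.038·101.370 − 136.062·40.130 = -3226.176000
x = (5273.311656·101.370 − 136.062·4546.512280) / -3226.176000 = 26.053120
y = (22.038·4546.512280 − 5273.311656·40.130) / -3226.176000 = 34.536851
|P − Q| = √((26.053120 − 3.556)² + (34.536851 − -36.233)²) = 74.259627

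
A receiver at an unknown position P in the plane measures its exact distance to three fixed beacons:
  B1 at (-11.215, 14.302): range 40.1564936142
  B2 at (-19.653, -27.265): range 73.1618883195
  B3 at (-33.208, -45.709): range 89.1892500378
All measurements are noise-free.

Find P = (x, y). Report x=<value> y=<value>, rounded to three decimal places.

x=-39.002 y=43.292

eq1: (x + 11.215)² + (y − 14.302)² = 40.1564936142²
eq2: (x + 19.653)² + (y + 27.265)² = 73.1618883195²
eq3: (x + 33.208)² + (y + 45.709)² = 89.1892500378²
eq2−eq1, eq2−eq3 (x²,y² cancel):
  16.876·x + 83.134·y = 2940.820718
  -27.110·x − 36.888·y = -539.597109
det = 16.876·-36.888 − 83.134·-27.110 = 1631.240852
x = (2940.820718·-36.888 − 83.134·-539.597109) / 1631.240852 = -39.002290
y = (16.876·-539.597109 − 2940.820718·-27.110) / 1631.240852 = 43.291834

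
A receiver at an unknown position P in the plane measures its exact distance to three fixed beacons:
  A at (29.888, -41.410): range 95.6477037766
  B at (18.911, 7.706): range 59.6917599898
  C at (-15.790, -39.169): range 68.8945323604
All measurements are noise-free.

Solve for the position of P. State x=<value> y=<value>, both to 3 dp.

x=-37.880 y=26.088

eq1: (x − 29.888)² + (y + 41.410)² = 95.6477037766²
eq2: (x − 18.911)² + (y − 7.706)² = 59.6917599898²
eq3: (x + 15.790)² + (y + 39.169)² = 68.8945323604²
eq2−eq1, eq2−eq3 (x²,y² cancel):
  21.954·x − 98.232·y = -3394.304740
  -69.402·x − 93.750·y = 183.175926
det = 21.954·-93.750 − -98.232·-69.402 = -8875.684764
x = (-3394.304740·-93.750 − -98.232·183.175926) / -8875.684764 = -37.879872
y = (21.954·183.175926 − -3394.304740·-69.402) / -8875.684764 = 26.088138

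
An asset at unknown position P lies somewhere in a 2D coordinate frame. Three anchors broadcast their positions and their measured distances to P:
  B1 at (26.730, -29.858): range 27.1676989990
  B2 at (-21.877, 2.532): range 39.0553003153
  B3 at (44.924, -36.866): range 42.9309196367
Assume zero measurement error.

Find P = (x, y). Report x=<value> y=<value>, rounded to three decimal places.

x=16.505 y=-4.688

eq1: (x − 26.730)² + (y + 29.858)² = 27.1676989990²
eq2: (x + 21.877)² + (y − 2.532)² = 39.0553003153²
eq3: (x − 44.924)² + (y + 36.866)² = 42.9309196367²
eq1−eq3, eq1−eq2 (x²,y² cancel):
  36.388·x − 14.016·y = 666.294676
  -97.214·x + 64.780·y = -1908.211525
det = 36.388·64.780 − -14.016·-97.214 = 994.663216
x = (666.294676·64.780 − -14.016·-1908.211525) / 994.663216 = 16.505161
y = (36.388·-1908.211525 − 666.294676·-97.214) / 994.663216 = -4.687848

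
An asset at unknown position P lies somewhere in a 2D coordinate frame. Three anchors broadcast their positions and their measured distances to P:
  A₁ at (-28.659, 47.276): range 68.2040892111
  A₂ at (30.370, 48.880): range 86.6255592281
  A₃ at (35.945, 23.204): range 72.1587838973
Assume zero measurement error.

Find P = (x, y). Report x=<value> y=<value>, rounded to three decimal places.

x=-21.439 y=-20.545

eq1: (x + 28.659)² + (y − 47.276)² = 68.2040892111²
eq2: (x − 30.370)² + (y − 48.880)² = 86.6255592281²
eq3: (x − 35.945)² + (y − 23.204)² = 72.1587838973²
eq2−eq3, eq2−eq1 (x²,y² cancel):
  11.150·x − 51.352·y = 815.974759
  -118.058·x − 3.208·y = 2596.956883
det = 11.150·-3.208 − -51.352·-118.058 = -6098.283616
x = (815.974759·-3.208 − -51.352·2596.956883) / -6098.283616 = -21.439030
y = (11.150·2596.956883 − 815.974759·-118.058) / -6098.283616 = -20.544866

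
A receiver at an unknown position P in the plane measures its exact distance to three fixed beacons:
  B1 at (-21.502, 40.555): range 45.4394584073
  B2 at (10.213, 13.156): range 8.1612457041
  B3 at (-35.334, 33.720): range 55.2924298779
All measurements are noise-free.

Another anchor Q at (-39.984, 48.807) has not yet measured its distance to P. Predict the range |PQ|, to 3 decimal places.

65.573

eq1: (x + 21.502)² + (y − 40.555)² = 45.4394584073²
eq2: (x − 10.213)² + (y − 13.156)² = 8.1612457041²
eq3: (x + 35.334)² + (y − 33.720)² = 55.2924298779²
eq1−eq3, eq1−eq2 (x²,y² cancel):
  -27.664·x − 13.670·y = -714.022494
  63.430·x − 54.798·y = 168.480125
det = -27.664·-54.798 − -13.670·63.430 = 2383.019972
x = (-714.022494·-54.798 − -13.670·168.480125) / 2383.019972 = 17.385556
y = (-27.664·168.480125 − -714.022494·63.430) / 2383.019972 = 17.049632
|P − Q| = √((17.385556 − -39.984)² + (17.049632 − 48.807)²) = 65.572833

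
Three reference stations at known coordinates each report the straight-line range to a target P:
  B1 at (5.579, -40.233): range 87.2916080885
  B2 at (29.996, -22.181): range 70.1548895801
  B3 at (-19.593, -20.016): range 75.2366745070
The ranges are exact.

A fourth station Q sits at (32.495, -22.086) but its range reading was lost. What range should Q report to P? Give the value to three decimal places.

70.618

eq1: (x − 5.579)² + (y + 40.233)² = 87.2916080885²
eq2: (x − 29.996)² + (y + 22.181)² = 70.1548895801²
eq3: (x + 19.593)² + (y + 20.016)² = 75.2366745070²
eq3−eq2, eq3−eq1 (x²,y² cancel):
  99.178·x − 4.330·y = 1346.079531
  50.344·x − 40.434·y = -1093.974027
det = 99.178·-40.434 − -4.330·50.344 = -3792.173732
x = (1346.079531·-40.434 − -4.330·-1093.974027) / -3792.173732 = 15.601682
y = (99.178·-1093.974027 − 1346.079531·50.344) / -3792.173732 = 46.481305
|P − Q| = √((15.601682 − 32.495)² + (46.481305 − -22.086)²) = 70.617700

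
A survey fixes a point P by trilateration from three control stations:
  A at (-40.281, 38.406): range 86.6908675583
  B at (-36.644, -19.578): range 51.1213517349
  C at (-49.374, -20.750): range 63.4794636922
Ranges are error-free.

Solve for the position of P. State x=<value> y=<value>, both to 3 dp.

eq1: (x + 40.281)² + (y − 38.406)² = 86.6908675583²
eq2: (x + 36.644)² + (y + 19.578)² = 51.1213517349²
eq3: (x + 49.374)² + (y + 20.750)² = 63.4794636922²
eq3−eq1, eq3−eq2 (x²,y² cancel):
  18.186·x + 118.312·y = -3256.438786
  25.460·x + 2.344·y = 273.976151
det = 18.186·2.344 − 118.312·25.460 = -2969.595536
x = (-3256.438786·2.344 − 118.312·273.976151) / -2969.595536 = 13.485930
y = (18.186·273.976151 − -3256.438786·25.460) / -2969.595536 = -29.597115

x=13.486 y=-29.597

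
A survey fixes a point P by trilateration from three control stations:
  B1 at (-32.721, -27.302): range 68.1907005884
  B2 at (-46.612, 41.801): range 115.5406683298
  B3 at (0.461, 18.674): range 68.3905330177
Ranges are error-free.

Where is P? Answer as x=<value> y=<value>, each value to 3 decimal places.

eq1: (x + 32.721)² + (y + 27.302)² = 68.1907005884²
eq2: (x + 46.612)² + (y − 41.801)² = 115.5406683298²
eq3: (x − 0.461)² + (y − 18.674)² = 68.3905330177²
eq2−eq3, eq2−eq1 (x²,y² cancel):
  94.146·x − 46.254·y = 5101.309684
  27.782·x − 138.206·y = 6595.735291
det = 94.146·-138.206 − -46.254·27.782 = -11726.513448
x = (5101.309684·-138.206 − -46.254·6595.735291) / -11726.513448 = 34.106682
y = (94.146·6595.735291 − 5101.309684·27.782) / -11726.513448 = -40.867860

x=34.107 y=-40.868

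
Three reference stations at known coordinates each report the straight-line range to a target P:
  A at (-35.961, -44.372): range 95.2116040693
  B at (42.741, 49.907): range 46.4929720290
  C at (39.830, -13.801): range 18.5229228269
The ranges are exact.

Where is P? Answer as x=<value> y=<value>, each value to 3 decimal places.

x=46.311 y=3.551

eq1: (x + 35.961)² + (y + 44.372)² = 95.2116040693²
eq2: (x − 42.741)² + (y − 49.907)² = 46.4929720290²
eq3: (x − 39.830)² + (y + 13.801)² = 18.5229228269²
eq1−eq2, eq1−eq3 (x²,y² cancel):
  157.404·x + 188.558·y = 7959.086926
  151.582·x + 61.142·y = 7236.979475
det = 157.404·61.142 − 188.558·151.582 = -18958.003388
x = (7959.086926·61.142 − 188.558·7236.979475) / -18958.003388 = 46.310567
y = (157.404·7236.979475 − 7959.086926·151.582) / -18958.003388 = 3.551260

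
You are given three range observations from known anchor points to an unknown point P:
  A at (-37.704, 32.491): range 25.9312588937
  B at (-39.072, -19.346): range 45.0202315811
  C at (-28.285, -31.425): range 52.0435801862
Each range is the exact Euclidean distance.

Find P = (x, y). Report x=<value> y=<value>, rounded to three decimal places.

x=-15.538 y=19.033

eq1: (x + 37.704)² + (y − 32.491)² = 25.9312588937²
eq2: (x + 39.072)² + (y + 19.346)² = 45.0202315811²
eq3: (x + 28.285)² + (y + 31.425)² = 52.0435801862²
eq3−eq1, eq3−eq2 (x²,y² cancel):
  -18.838·x + 127.832·y = 2725.788898
  -21.574·x + 24.158·y = 795.030037
det = -18.838·24.158 − 127.832·-21.574 = 2302.759164
x = (2725.788898·24.158 − 127.832·795.030037) / 2302.759164 = -15.538174
y = (-18.838·795.030037 − 2725.788898·-21.574) / 2302.759164 = 19.033425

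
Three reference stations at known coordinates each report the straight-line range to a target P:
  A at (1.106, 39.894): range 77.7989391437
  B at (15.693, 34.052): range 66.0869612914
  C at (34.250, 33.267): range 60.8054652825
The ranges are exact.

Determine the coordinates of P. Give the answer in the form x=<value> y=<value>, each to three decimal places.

x=40.454 y=-27.221

eq1: (x − 1.106)² + (y − 39.894)² = 77.7989391437²
eq2: (x − 15.693)² + (y − 34.052)² = 66.0869612914²
eq3: (x − 34.250)² + (y − 33.267)² = 60.8054652825²
eq3−eq2, eq3−eq1 (x²,y² cancel):
  -37.114·x + 1.570·y = -1544.128681
  -66.288·x + 13.254·y = -3042.371641
det = -37.114·13.254 − 1.570·-66.288 = -387.836796
x = (-1544.128681·13.254 − 1.570·-3042.371641) / -387.836796 = 40.453506
y = (-37.114·-3042.371641 − -1544.128681·-66.288) / -387.836796 = -27.221190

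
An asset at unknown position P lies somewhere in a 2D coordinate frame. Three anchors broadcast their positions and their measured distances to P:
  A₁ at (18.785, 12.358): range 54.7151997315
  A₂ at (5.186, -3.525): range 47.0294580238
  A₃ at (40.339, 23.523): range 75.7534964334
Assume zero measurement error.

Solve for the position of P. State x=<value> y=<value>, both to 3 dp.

eq1: (x − 18.785)² + (y − 12.358)² = 54.7151997315²
eq2: (x − 5.186)² + (y + 3.525)² = 47.0294580238²
eq3: (x − 40.339)² + (y − 23.523)² = 75.7534964334²
eq1−eq2, eq1−eq3 (x²,y² cancel):
  -27.198·x − 31.766·y = 315.706992
  43.108·x + 22.330·y = -1069.869079
det = -27.198·22.330 − -31.766·43.108 = 762.037388
x = (315.706992·22.330 − -31.766·-1069.869079) / 762.037388 = -35.346985
y = (-27.198·-1069.869079 − 315.706992·43.108) / 762.037388 = 20.325515

x=-35.347 y=20.326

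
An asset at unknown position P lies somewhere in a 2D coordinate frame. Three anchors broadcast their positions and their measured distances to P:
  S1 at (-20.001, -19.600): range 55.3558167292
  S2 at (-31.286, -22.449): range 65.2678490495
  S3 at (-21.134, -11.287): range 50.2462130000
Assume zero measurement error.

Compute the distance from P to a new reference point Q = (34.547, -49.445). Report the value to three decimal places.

eq1: (x + 20.001)² + (y + 19.600)² = 55.3558167292²
eq2: (x + 31.286)² + (y + 22.449)² = 65.2678490495²
eq3: (x + 21.134)² + (y + 11.287)² = 50.2462130000²
eq3−eq2, eq3−eq1 (x²,y² cancel):
  -20.304·x − 22.324·y = -826.481127
  2.266·x − 16.626·y = -329.426849
det = -20.304·-16.626 − -22.324·2.266 = 388.160488
x = (-826.481127·-16.626 − -22.324·-329.426849) / 388.160488 = 16.454406
y = (-20.304·-329.426849 − -826.481127·2.266) / 388.160488 = 22.056570
|P − Q| = √((16.454406 − 34.547)² + (22.056570 − -49.445)²) = 73.755111

73.755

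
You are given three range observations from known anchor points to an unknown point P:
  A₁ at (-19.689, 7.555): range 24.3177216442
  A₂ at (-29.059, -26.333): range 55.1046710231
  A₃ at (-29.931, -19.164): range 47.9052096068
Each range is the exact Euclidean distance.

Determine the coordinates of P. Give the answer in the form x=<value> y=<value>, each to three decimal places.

x=-31.683 y=28.709

eq1: (x + 19.689)² + (y − 7.555)² = 24.3177216442²
eq2: (x + 29.059)² + (y + 26.333)² = 55.1046710231²
eq3: (x + 29.931)² + (y + 19.164)² = 47.9052096068²
eq3−eq1, eq3−eq2 (x²,y² cancel):
  20.484·x + 53.438·y = 885.168611
  1.744·x − 14.338·y = -466.886948
det = 20.484·-14.338 − 53.438·1.744 = -386.895464
x = (885.168611·-14.338 − 53.438·-466.886948) / -386.895464 = -31.682866
y = (20.484·-466.886948 − 885.168611·1.744) / -386.895464 = 28.709167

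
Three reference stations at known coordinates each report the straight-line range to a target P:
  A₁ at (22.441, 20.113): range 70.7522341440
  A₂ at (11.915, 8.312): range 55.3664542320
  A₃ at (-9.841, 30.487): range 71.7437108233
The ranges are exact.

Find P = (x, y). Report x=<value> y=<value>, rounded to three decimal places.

eq1: (x − 22.441)² + (y − 20.113)² = 70.7522341440²
eq2: (x − 11.915)² + (y − 8.312)² = 55.3664542320²
eq3: (x + 9.841)² + (y − 30.487)² = 71.7437108233²
eq2−eq3, eq2−eq1 (x²,y² cancel):
  -43.512·x + 44.350·y = -1266.469907
  21.052·x + 23.602·y = -1243.359701
det = -43.512·23.602 − 44.350·21.052 = -1960.626424
x = (-1266.469907·23.602 − 44.350·-1243.359701) / -1960.626424 = -12.879445
y = (-43.512·-1243.359701 − -1266.469907·21.052) / -1960.626424 = -41.192341

x=-12.879 y=-41.192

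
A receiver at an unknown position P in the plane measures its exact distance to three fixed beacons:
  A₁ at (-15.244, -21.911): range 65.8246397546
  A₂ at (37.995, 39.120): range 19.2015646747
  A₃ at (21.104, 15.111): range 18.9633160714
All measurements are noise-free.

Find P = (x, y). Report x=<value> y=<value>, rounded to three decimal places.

x=19.487 y=34.005

eq1: (x + 15.244)² + (y + 21.911)² = 65.8246397546²
eq2: (x − 37.995)² + (y − 39.120)² = 19.2015646747²
eq3: (x − 21.104)² + (y − 15.111)² = 18.9633160714²
eq1−eq2, eq1−eq3 (x²,y² cancel):
  106.478·x + 122.062·y = 6225.706081
  72.696·x + 74.044·y = 3934.525522
det = 106.478·74.044 − 122.062·72.696 = -989.362120
x = (6225.706081·74.044 − 122.062·3934.525522) / -989.362120 = 19.487175
y = (106.478·3934.525522 − 6225.706081·72.696) / -989.362120 = 34.005265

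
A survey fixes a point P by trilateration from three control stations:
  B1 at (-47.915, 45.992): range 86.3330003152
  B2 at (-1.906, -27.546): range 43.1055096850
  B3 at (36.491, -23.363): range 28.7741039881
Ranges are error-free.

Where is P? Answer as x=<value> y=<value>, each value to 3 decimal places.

eq1: (x + 47.915)² + (y − 45.992)² = 86.3330003152²
eq2: (x + 1.906)² + (y + 27.546)² = 43.1055096850²
eq3: (x − 36.491)² + (y + 23.363)² = 28.7741039881²
eq3−eq2, eq3−eq1 (x²,y² cancel):
  -76.794·x − 8.366·y = -2145.143803
  -168.812·x + 138.710·y = -4091.749444
det = -76.794·138.710 − -8.366·-168.812 = -12064.376932
x = (-2145.143803·138.710 − -8.366·-4091.749444) / -12064.376932 = 27.501169
y = (-76.794·-4091.749444 − -2145.143803·-168.812) / -12064.376932 = 3.970716

x=27.501 y=3.971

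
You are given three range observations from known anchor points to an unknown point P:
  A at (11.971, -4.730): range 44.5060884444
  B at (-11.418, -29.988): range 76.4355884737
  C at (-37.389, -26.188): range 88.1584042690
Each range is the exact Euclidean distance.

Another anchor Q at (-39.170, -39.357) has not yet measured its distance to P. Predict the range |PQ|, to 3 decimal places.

eq1: (x − 11.971)² + (y + 4.730)² = 44.5060884444²
eq2: (x + 11.418)² + (y + 29.988)² = 76.4355884737²
eq3: (x + 37.389)² + (y + 26.188)² = 88.1584042690²
eq1−eq3, eq1−eq2 (x²,y² cancel):
  -98.720·x − 42.916·y = -3873.041411
  -46.778·x − 50.516·y = -2997.634150
det = -98.720·-50.516 − -42.916·-46.778 = 2979.414872
x = (-3873.041411·-50.516 − -42.916·-2997.634150) / 2979.414872 = 22.489011
y = (-98.720·-2997.634150 − -3873.041411·-46.778) / 2979.414872 = 38.515385
|P − Q| = √((22.489011 − -39.170)² + (38.515385 − -39.357)²) = 99.327448

99.327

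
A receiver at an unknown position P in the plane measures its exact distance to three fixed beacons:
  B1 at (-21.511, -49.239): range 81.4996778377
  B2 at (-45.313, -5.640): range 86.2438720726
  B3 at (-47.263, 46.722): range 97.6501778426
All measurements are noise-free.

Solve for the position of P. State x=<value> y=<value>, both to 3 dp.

eq1: (x + 21.511)² + (y + 49.239)² = 81.4996778377²
eq2: (x + 45.313)² + (y + 5.640)² = 86.2438720726²
eq3: (x + 47.263)² + (y − 46.722)² = 97.6501778426²
eq1−eq3, eq1−eq2 (x²,y² cancel):
  -51.504·x + 191.922·y = -1363.825534
  -47.604·x + 87.198·y = -1597.932655
det = -51.504·87.198 − 191.922·-47.604 = 4645.209096
x = (-1363.825534·87.198 − 191.922·-1597.932655) / 4645.209096 = 40.419186
y = (-51.504·-1597.932655 − -1363.825534·-47.604) / 4645.209096 = 3.740708

x=40.419 y=3.741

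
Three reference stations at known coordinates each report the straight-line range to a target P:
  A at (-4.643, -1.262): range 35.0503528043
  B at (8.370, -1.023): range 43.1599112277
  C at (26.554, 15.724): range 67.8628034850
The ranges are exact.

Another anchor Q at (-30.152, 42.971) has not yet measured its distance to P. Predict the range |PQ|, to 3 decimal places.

eq1: (x + 4.643)² + (y + 1.262)² = 35.0503528043²
eq2: (x − 8.370)² + (y + 1.023)² = 43.1599112277²
eq3: (x − 26.554)² + (y − 15.724)² = 67.8628034850²
eq1−eq3, eq1−eq2 (x²,y² cancel):
  62.394·x + 33.972·y = -2447.623866
  26.026·x + 0.478·y = -586.297369
det = 62.394·0.478 − 33.972·26.026 = -854.330940
x = (-2447.623866·0.478 − 33.972·-586.297369) / -854.330940 = -21.944342
y = (62.394·-586.297369 − -2447.623866·26.026) / -854.330940 = -31.744631
|P − Q| = √((-21.944342 − -30.152)² + (-31.744631 − 42.971)²) = 75.165093

75.165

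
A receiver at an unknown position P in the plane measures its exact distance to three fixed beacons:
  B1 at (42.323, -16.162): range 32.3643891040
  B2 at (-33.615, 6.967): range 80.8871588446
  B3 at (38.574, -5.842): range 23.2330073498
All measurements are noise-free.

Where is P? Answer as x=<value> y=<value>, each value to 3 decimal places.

x=46.778 y=15.894

eq1: (x − 42.323)² + (y + 16.162)² = 32.3643891040²
eq2: (x + 33.615)² + (y − 6.967)² = 80.8871588446²
eq3: (x − 38.574)² + (y + 5.842)² = 23.2330073498²
eq1−eq2, eq1−eq3 (x²,y² cancel):
  -151.876·x + 46.258·y = -6369.218043
  -7.498·x + 20.640·y = -22.683081
det = -151.876·20.640 − 46.258·-7.498 = -2787.878156
x = (-6369.218043·20.640 − 46.258·-22.683081) / -2787.878156 = 46.778008
y = (-151.876·-22.683081 − -6369.218043·-7.498) / -2787.878156 = 15.894303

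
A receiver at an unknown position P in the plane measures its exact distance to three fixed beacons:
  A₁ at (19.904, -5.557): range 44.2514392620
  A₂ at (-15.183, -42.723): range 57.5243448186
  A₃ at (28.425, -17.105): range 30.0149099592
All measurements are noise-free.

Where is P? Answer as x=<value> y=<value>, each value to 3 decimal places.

eq1: (x − 19.904)² + (y + 5.557)² = 44.2514392620²
eq2: (x + 15.183)² + (y + 42.723)² = 57.5243448186²
eq3: (x − 28.425)² + (y + 17.105)² = 30.0149099592²
eq2−eq3, eq2−eq1 (x²,y² cancel):
  87.216·x + 51.236·y = 1452.938859
  70.174·x + 74.332·y = -277.868383
det = 87.216·74.332 − 51.236·70.174 = 2887.504648
x = (1452.938859·74.332 − 51.236·-277.868383) / 2887.504648 = 42.332994
y = (87.216·-277.868383 − 1452.938859·70.174) / 2887.504648 = -43.703168

x=42.333 y=-43.703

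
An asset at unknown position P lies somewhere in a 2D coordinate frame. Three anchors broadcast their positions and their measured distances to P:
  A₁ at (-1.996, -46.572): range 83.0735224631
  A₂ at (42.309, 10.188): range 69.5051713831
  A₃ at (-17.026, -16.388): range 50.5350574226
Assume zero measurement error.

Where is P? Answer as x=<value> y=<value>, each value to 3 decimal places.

eq1: (x + 1.996)² + (y + 46.572)² = 83.0735224631²
eq2: (x − 42.309)² + (y − 10.188)² = 69.5051713831²
eq3: (x + 17.026)² + (y + 16.388)² = 50.5350574226²
eq2−eq3, eq2−eq1 (x²,y² cancel):
  -118.670·x − 53.152·y = 941.781215
  -88.610·x − 113.520·y = -1791.152910
det = -118.670·-113.520 − -53.152·-88.610 = 8761.619680
x = (941.781215·-113.520 − -53.152·-1791.152910) / 8761.619680 = -23.068151
y = (-118.670·-1791.152910 − 941.781215·-88.610) / 8761.619680 = 33.784547

x=-23.068 y=33.785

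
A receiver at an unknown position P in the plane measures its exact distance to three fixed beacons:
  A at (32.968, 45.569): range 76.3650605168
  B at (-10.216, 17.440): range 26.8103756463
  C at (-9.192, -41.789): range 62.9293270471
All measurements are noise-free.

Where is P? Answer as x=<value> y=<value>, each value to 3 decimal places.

eq1: (x − 32.968)² + (y − 45.569)² = 76.3650605168²
eq2: (x + 10.216)² + (y − 17.440)² = 26.8103756463²
eq3: (x + 9.192)² + (y + 41.789)² = 62.9293270471²
eq1−eq3, eq1−eq2 (x²,y² cancel):
  -84.320·x − 174.716·y = 538.912865
  -86.368·x − 56.258·y = 2357.923696
det = -84.320·-56.258 − -174.716·-86.368 = -10346.196928
x = (538.912865·-56.258 − -174.716·2357.923696) / -10346.196928 = -36.887838
y = (-84.320·2357.923696 − 538.912865·-86.368) / -10346.196928 = 14.717997

x=-36.888 y=14.718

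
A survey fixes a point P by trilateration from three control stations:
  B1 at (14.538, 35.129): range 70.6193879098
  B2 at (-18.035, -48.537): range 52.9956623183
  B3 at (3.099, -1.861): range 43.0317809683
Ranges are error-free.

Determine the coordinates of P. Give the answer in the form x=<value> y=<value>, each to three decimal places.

eq1: (x − 14.538)² + (y − 35.129)² = 70.6193879098²
eq2: (x + 18.035)² + (y + 48.537)² = 52.9956623183²
eq3: (x − 3.099)² + (y + 1.861)² = 43.0317809683²
eq1−eq2, eq1−eq3 (x²,y² cancel):
  -65.146·x − 167.332·y = 3414.259233
  -22.878·x − 73.980·y = 1703.030812
det = -65.146·-73.980 − -167.332·-22.878 = 991.279584
x = (3414.259233·-73.980 − -167.332·1703.030812) / 991.279584 = 32.669546
y = (-65.146·1703.030812 − 3414.259233·-22.878) / 991.279584 = -33.123070

x=32.670 y=-33.123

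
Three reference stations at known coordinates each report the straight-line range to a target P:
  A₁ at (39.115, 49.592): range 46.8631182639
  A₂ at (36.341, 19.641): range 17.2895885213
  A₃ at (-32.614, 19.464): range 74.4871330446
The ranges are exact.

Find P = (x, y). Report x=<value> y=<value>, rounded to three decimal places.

x=39.971 y=2.737

eq1: (x − 39.115)² + (y − 49.592)² = 46.8631182639²
eq2: (x − 36.341)² + (y − 19.641)² = 17.2895885213²
eq3: (x + 32.614)² + (y − 19.464)² = 74.4871330446²
eq2−eq1, eq2−eq3 (x²,y² cancel):
  5.548·x + 59.902·y = 385.690545
  -137.910·x − 0.354·y = -5513.319988
det = 5.548·-0.354 − 59.902·-137.910 = 8259.120828
x = (385.690545·-0.354 − 59.902·-5513.319988) / 8259.120828 = 39.970642
y = (5.548·-5513.319988 − 385.690545·-137.910) / 8259.120828 = 2.736694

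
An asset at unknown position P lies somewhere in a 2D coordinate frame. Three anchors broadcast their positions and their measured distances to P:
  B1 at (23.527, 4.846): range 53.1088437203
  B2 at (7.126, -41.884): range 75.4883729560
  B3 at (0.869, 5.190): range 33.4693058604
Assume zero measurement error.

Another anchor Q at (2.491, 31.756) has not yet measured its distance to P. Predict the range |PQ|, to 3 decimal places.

28.002

eq1: (x − 23.527)² + (y − 4.846)² = 53.1088437203²
eq2: (x − 7.126)² + (y + 41.884)² = 75.4883729560²
eq3: (x − 0.869)² + (y − 5.190)² = 33.4693058604²
eq1−eq3, eq1−eq2 (x²,y² cancel):
  -45.316·x + 0.688·y = 1151.042663
  -32.802·x − 93.460·y = -1649.899283
det = -45.316·-93.460 − 0.688·-32.802 = 4257.801136
x = (1151.042663·-93.460 − 0.688·-1649.899283) / 4257.801136 = -24.999128
y = (-45.316·-1649.899283 − 1151.042663·-32.802) / 4257.801136 = 26.427570
|P − Q| = √((-24.999128 − 2.491)² + (26.427570 − 31.756)²) = 28.001773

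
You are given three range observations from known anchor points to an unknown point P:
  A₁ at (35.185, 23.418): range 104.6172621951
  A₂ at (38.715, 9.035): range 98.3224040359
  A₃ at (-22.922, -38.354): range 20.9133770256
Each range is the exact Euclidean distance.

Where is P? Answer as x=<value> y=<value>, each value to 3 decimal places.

eq1: (x − 35.185)² + (y − 23.418)² = 104.6172621951²
eq2: (x − 38.715)² + (y − 9.035)² = 98.3224040359²
eq3: (x + 22.922)² + (y + 38.354)² = 20.9133770256²
eq3−eq1, eq3−eq2 (x²,y² cancel):
  116.214·x + 123.544·y = -10717.462662
  123.274·x + 94.778·y = -9645.890747
det = 116.214·94.778 − 123.544·123.274 = -4215.232564
x = (-10717.462662·94.778 − 123.544·-9645.890747) / -4215.232564 = -41.732514
y = (116.214·-9645.890747 − -10717.462662·123.274) / -4215.232564 = -47.493689

x=-41.733 y=-47.494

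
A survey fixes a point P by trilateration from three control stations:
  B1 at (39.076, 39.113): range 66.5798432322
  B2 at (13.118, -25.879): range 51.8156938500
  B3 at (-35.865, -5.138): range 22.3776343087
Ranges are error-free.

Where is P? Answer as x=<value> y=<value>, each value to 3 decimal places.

eq1: (x − 39.076)² + (y − 39.113)² = 66.5798432322²
eq2: (x − 13.118)² + (y + 25.879)² = 51.8156938500²
eq3: (x + 35.865)² + (y + 5.138)² = 22.3776343087²
eq3−eq1, eq3−eq2 (x²,y² cancel):
  149.882·x + 88.502·y = -2188.053732
  97.966·x − 41.482·y = -2655.000316
det = 149.882·-41.482 − 88.502·97.966 = -14887.592056
x = (-2188.053732·-41.482 − 88.502·-2655.000316) / -14887.592056 = -21.879810
y = (149.882·-2655.000316 − -2188.053732·97.966) / -14887.592056 = 12.331201

x=-21.880 y=12.331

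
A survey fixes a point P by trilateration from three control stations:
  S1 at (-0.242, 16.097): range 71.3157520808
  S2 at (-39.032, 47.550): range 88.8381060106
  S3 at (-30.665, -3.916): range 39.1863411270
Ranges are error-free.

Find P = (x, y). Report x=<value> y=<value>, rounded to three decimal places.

x=-42.686 y=-41.213

eq1: (x + 0.242)² + (y − 16.097)² = 71.3157520808²
eq2: (x + 39.032)² + (y − 47.550)² = 88.8381060106²
eq3: (x + 30.665)² + (y + 3.916)² = 39.1863411270²
eq3−eq1, eq3−eq2 (x²,y² cancel):
  60.846·x + 40.026·y = -4246.872472
  -16.734·x + 102.932·y = -3527.817506
det = 60.846·102.932 − 40.026·-16.734 = 6932.795556
x = (-4246.872472·102.932 − 40.026·-3527.817506) / 6932.795556 = -42.686194
y = (60.846·-3527.817506 − -4246.872472·-16.734) / 6932.795556 = -41.212920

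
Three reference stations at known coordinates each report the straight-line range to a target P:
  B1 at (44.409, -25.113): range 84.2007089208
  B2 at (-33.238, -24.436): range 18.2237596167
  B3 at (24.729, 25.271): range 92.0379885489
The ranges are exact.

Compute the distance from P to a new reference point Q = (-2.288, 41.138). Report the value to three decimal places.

90.520

eq1: (x − 44.409)² + (y + 25.113)² = 84.2007089208²
eq2: (x + 33.238)² + (y + 24.436)² = 18.2237596167²
eq3: (x − 24.729)² + (y − 25.271)² = 92.0379885489²
eq1−eq2, eq1−eq3 (x²,y² cancel):
  -155.294·x + 1.354·y = 5856.714658
  -39.360·x + 100.768·y = -2733.907121
det = -155.294·100.768 − 1.354·-39.360 = -15595.372352
x = (5856.714658·100.768 − 1.354·-2733.907121) / -15595.372352 = -38.079959
y = (-155.294·-2733.907121 − 5856.714658·-39.360) / -15595.372352 = -42.004746
|P − Q| = √((-38.079959 − -2.288)² + (-42.004746 − 41.138)²) = 90.519504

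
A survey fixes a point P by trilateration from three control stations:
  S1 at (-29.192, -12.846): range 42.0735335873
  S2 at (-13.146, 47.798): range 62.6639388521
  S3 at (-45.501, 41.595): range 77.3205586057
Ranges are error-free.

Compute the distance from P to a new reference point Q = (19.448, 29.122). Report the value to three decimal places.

eq1: (x + 29.192)² + (y + 12.846)² = 42.0735335873²
eq2: (x + 13.146)² + (y − 47.798)² = 62.6639388521²
eq3: (x + 45.501)² + (y − 41.595)² = 77.3205586057²
eq2−eq1, eq2−eq3 (x²,y² cancel):
  -32.092·x − 121.288·y = 716.313464
  -64.710·x − 12.406·y = -708.680645
det = -32.092·-12.406 − -121.288·-64.710 = -7450.413128
x = (716.313464·-12.406 − -121.288·-708.680645) / -7450.413128 = 12.729635
y = (-32.092·-708.680645 − 716.313464·-64.710) / -7450.413128 = -9.274066
|P − Q| = √((12.729635 − 19.448)² + (-9.274066 − 29.122)²) = 38.979409

38.979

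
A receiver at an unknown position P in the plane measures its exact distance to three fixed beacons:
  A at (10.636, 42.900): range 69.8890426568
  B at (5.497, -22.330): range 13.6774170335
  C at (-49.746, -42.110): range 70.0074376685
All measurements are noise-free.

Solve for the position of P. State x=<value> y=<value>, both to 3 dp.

x=18.509 y=-26.544

eq1: (x − 10.636)² + (y − 42.900)² = 69.8890426568²
eq2: (x − 5.497)² + (y + 22.330)² = 13.6774170335²
eq3: (x + 49.746)² + (y + 42.110)² = 70.0074376685²
eq2−eq1, eq2−eq3 (x²,y² cancel):
  10.278·x + 130.460·y = -3272.717960
  -110.486·x − 39.560·y = -994.898885
det = 10.278·-39.560 − 130.460·-110.486 = 14007.405880
x = (-3272.717960·-39.560 − 130.460·-994.898885) / 14007.405880 = 18.509011
y = (10.278·-994.898885 − -3272.717960·-110.486) / 14007.405880 = -26.544179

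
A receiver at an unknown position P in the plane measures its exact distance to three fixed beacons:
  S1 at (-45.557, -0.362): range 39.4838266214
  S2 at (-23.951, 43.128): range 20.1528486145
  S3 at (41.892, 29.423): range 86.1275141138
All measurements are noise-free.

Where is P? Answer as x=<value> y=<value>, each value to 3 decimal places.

eq1: (x + 45.557)² + (y + 0.362)² = 39.4838266214²
eq2: (x + 23.951)² + (y − 43.128)² = 20.1528486145²
eq3: (x − 41.892)² + (y − 29.423)² = 86.1275141138²
eq2−eq1, eq2−eq3 (x²,y² cancel):
  -43.212·x − 86.980·y = -1510.938749
  131.686·x − 27.410·y = -6824.833572
det = -43.212·-27.410 − -86.980·131.686 = 12638.489200
x = (-1510.938749·-27.410 − -86.980·-6824.833572) / 12638.489200 = -43.692659
y = (-43.212·-6824.833572 − -1510.938749·131.686) / 12638.489200 = 39.077787

x=-43.693 y=39.078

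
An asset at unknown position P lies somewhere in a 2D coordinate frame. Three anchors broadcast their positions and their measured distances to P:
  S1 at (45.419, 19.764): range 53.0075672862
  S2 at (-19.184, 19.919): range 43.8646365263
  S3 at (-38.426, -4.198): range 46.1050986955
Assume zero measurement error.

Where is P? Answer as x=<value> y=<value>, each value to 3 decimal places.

eq1: (x − 45.419)² + (y − 19.764)² = 53.0075672862²
eq2: (x + 19.184)² + (y − 19.919)² = 43.8646365263²
eq3: (x + 38.426)² + (y + 4.198)² = 46.1050986955²
eq2−eq1, eq2−eq3 (x²,y² cancel):
  129.206·x − 0.310·y = 803.012988
  -38.484·x − 48.234·y = 527.814475
det = 129.206·-48.234 − -0.310·-38.484 = -6244.052244
x = (803.012988·-48.234 − -0.310·527.814475) / -6244.052244 = 6.176903
y = (129.206·527.814475 − 803.012988·-38.484) / -6244.052244 = -15.871095

x=6.177 y=-15.871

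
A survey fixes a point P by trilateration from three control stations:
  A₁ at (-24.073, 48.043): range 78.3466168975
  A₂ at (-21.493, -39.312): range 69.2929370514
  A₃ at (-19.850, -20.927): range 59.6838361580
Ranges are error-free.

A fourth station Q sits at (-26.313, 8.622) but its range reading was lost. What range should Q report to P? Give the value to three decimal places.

63.722

eq1: (x + 24.073)² + (y − 48.043)² = 78.3466168975²
eq2: (x + 21.493)² + (y + 39.312)² = 69.2929370514²
eq3: (x + 19.850)² + (y + 20.927)² = 59.6838361580²
eq1−eq3, eq1−eq2 (x²,y² cancel):
  8.446·x − 137.940·y = 520.354732
  5.160·x − 174.710·y = 456.424469
det = 8.446·-174.710 − -137.940·5.160 = -763.830260
x = (520.354732·-174.710 − -137.940·456.424469) / -763.830260 = 36.594497
y = (8.446·456.424469 − 520.354732·5.160) / -763.830260 = -1.531663
|P − Q| = √((36.594497 − -26.313)² + (-1.531663 − 8.622)²) = 63.721660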